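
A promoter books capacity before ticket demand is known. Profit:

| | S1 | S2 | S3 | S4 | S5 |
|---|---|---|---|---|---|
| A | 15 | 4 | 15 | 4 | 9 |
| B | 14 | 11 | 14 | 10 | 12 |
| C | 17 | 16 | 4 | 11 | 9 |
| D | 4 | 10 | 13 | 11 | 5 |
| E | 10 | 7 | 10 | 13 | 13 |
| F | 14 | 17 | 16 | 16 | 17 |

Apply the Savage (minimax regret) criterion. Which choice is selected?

F

Column bests: S1=17, S2=17, S3=16, S4=16, S5=17.
A regrets: 2, 13, 1, 12, 8 → max 13
B regrets: 3, 6, 2, 6, 5 → max 6
C regrets: 0, 1, 12, 5, 8 → max 12
D regrets: 13, 7, 3, 5, 12 → max 13
E regrets: 7, 10, 6, 3, 4 → max 10
F regrets: 3, 0, 0, 0, 0 → max 3
Smallest max regret = 3 → F.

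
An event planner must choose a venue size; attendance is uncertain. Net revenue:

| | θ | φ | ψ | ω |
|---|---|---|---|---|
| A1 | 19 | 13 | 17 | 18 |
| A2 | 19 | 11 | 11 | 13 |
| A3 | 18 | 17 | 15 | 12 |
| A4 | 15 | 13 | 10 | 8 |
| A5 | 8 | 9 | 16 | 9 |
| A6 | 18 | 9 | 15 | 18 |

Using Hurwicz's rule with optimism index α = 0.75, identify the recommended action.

A1

A1: 0.75·19 + 0.25·13 = 17.5
A2: 0.75·19 + 0.25·11 = 17
A3: 0.75·18 + 0.25·12 = 16.5
A4: 0.75·15 + 0.25·8 = 13.25
A5: 0.75·16 + 0.25·8 = 14
A6: 0.75·18 + 0.25·9 = 15.75
Highest Hurwicz score = 17.5 → A1.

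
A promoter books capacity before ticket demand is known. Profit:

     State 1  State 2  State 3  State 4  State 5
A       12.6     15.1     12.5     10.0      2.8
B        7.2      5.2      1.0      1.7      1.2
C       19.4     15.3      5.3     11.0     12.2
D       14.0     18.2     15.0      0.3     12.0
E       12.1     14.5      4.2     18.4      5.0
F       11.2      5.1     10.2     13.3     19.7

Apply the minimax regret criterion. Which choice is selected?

C

Column bests: State 1=19.4, State 2=18.2, State 3=15.0, State 4=18.4, State 5=19.7.
A regrets: 6.8, 3.1, 2.5, 8.4, 16.9 → max 16.9
B regrets: 12.2, 13.0, 14.0, 16.7, 18.5 → max 18.5
C regrets: 0.0, 2.9, 9.7, 7.4, 7.5 → max 9.7
D regrets: 5.4, 0.0, 0.0, 18.1, 7.7 → max 18.1
E regrets: 7.3, 3.7, 10.8, 0.0, 14.7 → max 14.7
F regrets: 8.2, 13.1, 4.8, 5.1, 0.0 → max 13.1
Smallest max regret = 9.7 → C.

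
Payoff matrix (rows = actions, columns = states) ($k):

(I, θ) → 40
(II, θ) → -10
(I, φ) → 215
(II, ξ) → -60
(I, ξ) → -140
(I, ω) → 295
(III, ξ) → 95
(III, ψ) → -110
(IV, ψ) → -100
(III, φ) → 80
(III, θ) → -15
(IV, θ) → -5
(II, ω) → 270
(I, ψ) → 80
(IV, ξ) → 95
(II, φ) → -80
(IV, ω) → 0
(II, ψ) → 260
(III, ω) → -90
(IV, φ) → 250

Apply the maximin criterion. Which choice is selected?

Row minima: I=-140, II=-80, III=-110, IV=-100
Best worst-case = -80 → II.

II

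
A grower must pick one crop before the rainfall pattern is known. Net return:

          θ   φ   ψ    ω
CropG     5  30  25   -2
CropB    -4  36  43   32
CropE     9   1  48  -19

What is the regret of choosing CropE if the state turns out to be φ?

Best payoff under φ is 36.
Regret = 36 − 1 = 35.

35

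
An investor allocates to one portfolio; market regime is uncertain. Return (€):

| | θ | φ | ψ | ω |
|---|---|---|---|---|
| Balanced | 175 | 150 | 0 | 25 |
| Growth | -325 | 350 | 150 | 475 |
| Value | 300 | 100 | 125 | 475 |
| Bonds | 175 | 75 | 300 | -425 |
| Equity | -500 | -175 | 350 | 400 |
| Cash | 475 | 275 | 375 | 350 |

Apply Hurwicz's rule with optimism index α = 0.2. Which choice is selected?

Balanced: 0.2·175 + 0.8·0 = 35
Growth: 0.2·475 + 0.8·(-325) = -165
Value: 0.2·475 + 0.8·100 = 175
Bonds: 0.2·300 + 0.8·(-425) = -280
Equity: 0.2·400 + 0.8·(-500) = -320
Cash: 0.2·475 + 0.8·275 = 315
Highest Hurwicz score = 315 → Cash.

Cash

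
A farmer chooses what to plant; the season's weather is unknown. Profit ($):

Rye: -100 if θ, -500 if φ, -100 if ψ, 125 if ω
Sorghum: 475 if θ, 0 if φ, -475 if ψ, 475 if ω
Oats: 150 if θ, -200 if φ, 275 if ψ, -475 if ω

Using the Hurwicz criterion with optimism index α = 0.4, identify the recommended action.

Rye: 0.4·125 + 0.6·(-500) = -250
Sorghum: 0.4·475 + 0.6·(-475) = -95
Oats: 0.4·275 + 0.6·(-475) = -175
Highest Hurwicz score = -95 → Sorghum.

Sorghum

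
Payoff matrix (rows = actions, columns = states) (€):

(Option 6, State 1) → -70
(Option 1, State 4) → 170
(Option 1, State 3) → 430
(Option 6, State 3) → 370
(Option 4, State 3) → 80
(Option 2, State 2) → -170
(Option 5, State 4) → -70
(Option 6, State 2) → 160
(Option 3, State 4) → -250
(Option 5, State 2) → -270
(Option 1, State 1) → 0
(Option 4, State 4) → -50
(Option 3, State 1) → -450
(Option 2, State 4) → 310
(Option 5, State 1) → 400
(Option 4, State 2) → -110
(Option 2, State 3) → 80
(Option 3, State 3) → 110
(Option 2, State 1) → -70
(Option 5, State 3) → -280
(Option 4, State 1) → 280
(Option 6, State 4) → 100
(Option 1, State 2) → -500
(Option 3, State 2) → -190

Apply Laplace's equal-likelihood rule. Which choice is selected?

Option 6

Row averages: Option 1=25, Option 2=37.5, Option 3=-195, Option 4=50, Option 5=-55, Option 6=140
Highest average = 140 → Option 6.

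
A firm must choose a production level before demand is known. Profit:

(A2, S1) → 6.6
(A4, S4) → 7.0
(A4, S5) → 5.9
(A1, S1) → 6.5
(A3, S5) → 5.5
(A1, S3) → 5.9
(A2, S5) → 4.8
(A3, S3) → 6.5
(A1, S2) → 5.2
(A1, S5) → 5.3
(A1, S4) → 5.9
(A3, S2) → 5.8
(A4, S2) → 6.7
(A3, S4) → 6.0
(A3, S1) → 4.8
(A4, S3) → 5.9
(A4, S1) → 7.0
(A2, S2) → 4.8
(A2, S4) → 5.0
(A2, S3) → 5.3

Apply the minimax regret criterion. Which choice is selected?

A4

Column bests: S1=7.0, S2=6.7, S3=6.5, S4=7.0, S5=5.9.
A1 regrets: 0.5, 1.5, 0.6, 1.1, 0.6 → max 1.5
A2 regrets: 0.4, 1.9, 1.2, 2.0, 1.1 → max 2.0
A3 regrets: 2.2, 0.9, 0.0, 1.0, 0.4 → max 2.2
A4 regrets: 0.0, 0.0, 0.6, 0.0, 0.0 → max 0.6
Smallest max regret = 0.6 → A4.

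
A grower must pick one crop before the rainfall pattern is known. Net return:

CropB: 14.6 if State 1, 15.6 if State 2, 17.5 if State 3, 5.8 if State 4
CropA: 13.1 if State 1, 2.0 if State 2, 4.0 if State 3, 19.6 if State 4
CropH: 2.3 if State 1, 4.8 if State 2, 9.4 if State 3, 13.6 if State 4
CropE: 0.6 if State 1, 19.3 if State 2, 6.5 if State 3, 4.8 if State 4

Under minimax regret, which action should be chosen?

Column bests: State 1=14.6, State 2=19.3, State 3=17.5, State 4=19.6.
CropB regrets: 0.0, 3.7, 0.0, 13.8 → max 13.8
CropA regrets: 1.5, 17.3, 13.5, 0.0 → max 17.3
CropH regrets: 12.3, 14.5, 8.1, 6.0 → max 14.5
CropE regrets: 14.0, 0.0, 11.0, 14.8 → max 14.8
Smallest max regret = 13.8 → CropB.

CropB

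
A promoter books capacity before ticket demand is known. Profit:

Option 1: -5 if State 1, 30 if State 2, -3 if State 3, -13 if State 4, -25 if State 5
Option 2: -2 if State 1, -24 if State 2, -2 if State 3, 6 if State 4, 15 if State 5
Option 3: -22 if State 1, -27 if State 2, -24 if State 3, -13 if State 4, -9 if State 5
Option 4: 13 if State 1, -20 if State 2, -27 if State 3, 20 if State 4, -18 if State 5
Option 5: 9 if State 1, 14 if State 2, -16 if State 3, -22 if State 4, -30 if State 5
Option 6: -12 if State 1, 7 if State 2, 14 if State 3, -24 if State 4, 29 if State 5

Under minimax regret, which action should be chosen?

Option 6

Column bests: State 1=13, State 2=30, State 3=14, State 4=20, State 5=29.
Option 1 regrets: 18, 0, 17, 33, 54 → max 54
Option 2 regrets: 15, 54, 16, 14, 14 → max 54
Option 3 regrets: 35, 57, 38, 33, 38 → max 57
Option 4 regrets: 0, 50, 41, 0, 47 → max 50
Option 5 regrets: 4, 16, 30, 42, 59 → max 59
Option 6 regrets: 25, 23, 0, 44, 0 → max 44
Smallest max regret = 44 → Option 6.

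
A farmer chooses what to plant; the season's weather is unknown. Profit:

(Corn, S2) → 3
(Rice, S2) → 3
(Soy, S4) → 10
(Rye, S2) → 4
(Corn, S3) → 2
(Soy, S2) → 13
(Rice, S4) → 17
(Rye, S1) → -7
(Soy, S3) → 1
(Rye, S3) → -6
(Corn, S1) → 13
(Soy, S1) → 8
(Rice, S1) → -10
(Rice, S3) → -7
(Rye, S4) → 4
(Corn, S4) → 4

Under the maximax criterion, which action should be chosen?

Rice

Row maxima: Rye=4, Soy=13, Rice=17, Corn=13
Best best-case = 17 → Rice.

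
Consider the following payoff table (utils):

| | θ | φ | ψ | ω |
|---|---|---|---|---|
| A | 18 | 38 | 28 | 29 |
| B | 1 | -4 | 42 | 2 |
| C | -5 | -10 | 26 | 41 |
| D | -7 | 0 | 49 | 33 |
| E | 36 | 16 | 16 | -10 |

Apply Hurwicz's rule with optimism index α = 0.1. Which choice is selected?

A

A: 0.1·38 + 0.9·18 = 20
B: 0.1·42 + 0.9·(-4) = 0.6
C: 0.1·41 + 0.9·(-10) = -4.9
D: 0.1·49 + 0.9·(-7) = -1.4
E: 0.1·36 + 0.9·(-10) = -5.4
Highest Hurwicz score = 20 → A.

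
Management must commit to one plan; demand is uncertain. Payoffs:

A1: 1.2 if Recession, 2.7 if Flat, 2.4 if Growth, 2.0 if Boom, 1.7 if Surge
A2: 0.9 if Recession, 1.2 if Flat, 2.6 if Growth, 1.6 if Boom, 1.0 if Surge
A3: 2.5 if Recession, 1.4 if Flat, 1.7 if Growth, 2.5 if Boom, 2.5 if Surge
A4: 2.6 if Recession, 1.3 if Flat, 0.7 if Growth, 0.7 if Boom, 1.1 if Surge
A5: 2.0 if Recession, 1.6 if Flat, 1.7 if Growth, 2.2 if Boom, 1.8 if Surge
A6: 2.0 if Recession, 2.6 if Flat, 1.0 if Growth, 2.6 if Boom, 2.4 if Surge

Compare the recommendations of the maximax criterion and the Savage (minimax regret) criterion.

Row maxima: A1=2.7, A2=2.6, A3=2.5, A4=2.6, A5=2.2, A6=2.6
Best best-case = 2.7 → A1.
Column bests: Recession=2.6, Flat=2.7, Growth=2.6, Boom=2.6, Surge=2.5.
A1 regrets: 1.4, 0.0, 0.2, 0.6, 0.8 → max 1.4
A2 regrets: 1.7, 1.5, 0.0, 1.0, 1.5 → max 1.7
A3 regrets: 0.1, 1.3, 0.9, 0.1, 0.0 → max 1.3
A4 regrets: 0.0, 1.4, 1.9, 1.9, 1.4 → max 1.9
A5 regrets: 0.6, 1.1, 0.9, 0.4, 0.7 → max 1.1
A6 regrets: 0.6, 0.1, 1.6, 0.0, 0.1 → max 1.6
Smallest max regret = 1.1 → A5.

maximax → A1; minimax regret → A5 (disagree)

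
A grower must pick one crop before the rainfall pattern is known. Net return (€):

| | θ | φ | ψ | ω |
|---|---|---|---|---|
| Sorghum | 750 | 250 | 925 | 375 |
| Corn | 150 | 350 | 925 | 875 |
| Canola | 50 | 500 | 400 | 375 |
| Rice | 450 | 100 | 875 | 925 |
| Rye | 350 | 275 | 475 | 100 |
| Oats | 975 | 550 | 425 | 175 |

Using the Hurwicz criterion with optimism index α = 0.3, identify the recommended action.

Sorghum

Sorghum: 0.3·925 + 0.7·250 = 452.5
Corn: 0.3·925 + 0.7·150 = 382.5
Canola: 0.3·500 + 0.7·50 = 185
Rice: 0.3·925 + 0.7·100 = 347.5
Rye: 0.3·475 + 0.7·100 = 212.5
Oats: 0.3·975 + 0.7·175 = 415
Highest Hurwicz score = 452.5 → Sorghum.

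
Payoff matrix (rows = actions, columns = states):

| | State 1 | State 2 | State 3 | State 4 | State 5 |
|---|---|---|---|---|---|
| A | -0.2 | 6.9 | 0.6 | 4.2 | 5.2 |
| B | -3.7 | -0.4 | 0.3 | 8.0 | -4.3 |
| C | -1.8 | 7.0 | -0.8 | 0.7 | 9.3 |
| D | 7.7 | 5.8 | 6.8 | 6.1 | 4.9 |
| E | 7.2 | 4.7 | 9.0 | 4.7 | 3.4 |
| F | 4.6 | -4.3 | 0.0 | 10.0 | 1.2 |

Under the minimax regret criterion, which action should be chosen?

Column bests: State 1=7.7, State 2=7.0, State 3=9.0, State 4=10.0, State 5=9.3.
A regrets: 7.9, 0.1, 8.4, 5.8, 4.1 → max 8.4
B regrets: 11.4, 7.4, 8.7, 2.0, 13.6 → max 13.6
C regrets: 9.5, 0.0, 9.8, 9.3, 0.0 → max 9.8
D regrets: 0.0, 1.2, 2.2, 3.9, 4.4 → max 4.4
E regrets: 0.5, 2.3, 0.0, 5.3, 5.9 → max 5.9
F regrets: 3.1, 11.3, 9.0, 0.0, 8.1 → max 11.3
Smallest max regret = 4.4 → D.

D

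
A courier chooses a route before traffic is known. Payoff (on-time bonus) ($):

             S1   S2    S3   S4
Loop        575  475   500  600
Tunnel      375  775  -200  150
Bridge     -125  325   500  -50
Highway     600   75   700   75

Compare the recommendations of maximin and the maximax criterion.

Row minima: Loop=475, Tunnel=-200, Bridge=-125, Highway=75
Best worst-case = 475 → Loop.
Row maxima: Loop=600, Tunnel=775, Bridge=500, Highway=700
Best best-case = 775 → Tunnel.

maximin → Loop; maximax → Tunnel (disagree)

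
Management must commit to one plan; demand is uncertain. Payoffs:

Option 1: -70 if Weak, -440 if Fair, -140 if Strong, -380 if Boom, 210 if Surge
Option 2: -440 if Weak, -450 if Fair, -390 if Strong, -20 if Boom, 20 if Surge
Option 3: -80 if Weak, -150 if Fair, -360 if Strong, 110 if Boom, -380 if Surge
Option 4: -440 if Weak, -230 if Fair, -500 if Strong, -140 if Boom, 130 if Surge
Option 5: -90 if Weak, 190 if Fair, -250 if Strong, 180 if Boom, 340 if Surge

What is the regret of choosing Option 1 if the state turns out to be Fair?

630

Best payoff under Fair is 190.
Regret = 190 − (-440) = 630.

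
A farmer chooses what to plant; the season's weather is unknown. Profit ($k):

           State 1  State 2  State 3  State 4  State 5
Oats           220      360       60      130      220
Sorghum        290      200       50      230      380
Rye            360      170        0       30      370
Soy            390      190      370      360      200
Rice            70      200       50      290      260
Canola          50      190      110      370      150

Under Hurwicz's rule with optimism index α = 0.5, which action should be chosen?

Oats: 0.5·360 + 0.5·60 = 210
Sorghum: 0.5·380 + 0.5·50 = 215
Rye: 0.5·370 + 0.5·0 = 185
Soy: 0.5·390 + 0.5·190 = 290
Rice: 0.5·290 + 0.5·50 = 170
Canola: 0.5·370 + 0.5·50 = 210
Highest Hurwicz score = 290 → Soy.

Soy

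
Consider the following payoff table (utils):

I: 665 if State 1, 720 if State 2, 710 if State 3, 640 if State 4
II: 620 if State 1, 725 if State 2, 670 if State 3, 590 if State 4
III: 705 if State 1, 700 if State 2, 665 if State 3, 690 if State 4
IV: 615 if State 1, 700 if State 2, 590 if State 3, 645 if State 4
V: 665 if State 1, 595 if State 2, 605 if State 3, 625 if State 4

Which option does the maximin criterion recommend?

III

Row minima: I=640, II=590, III=665, IV=590, V=595
Best worst-case = 665 → III.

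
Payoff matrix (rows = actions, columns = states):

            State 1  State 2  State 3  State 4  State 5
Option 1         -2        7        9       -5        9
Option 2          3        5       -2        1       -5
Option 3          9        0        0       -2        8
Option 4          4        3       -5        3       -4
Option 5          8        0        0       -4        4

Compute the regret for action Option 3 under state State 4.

Best payoff under State 4 is 3.
Regret = 3 − (-2) = 5.

5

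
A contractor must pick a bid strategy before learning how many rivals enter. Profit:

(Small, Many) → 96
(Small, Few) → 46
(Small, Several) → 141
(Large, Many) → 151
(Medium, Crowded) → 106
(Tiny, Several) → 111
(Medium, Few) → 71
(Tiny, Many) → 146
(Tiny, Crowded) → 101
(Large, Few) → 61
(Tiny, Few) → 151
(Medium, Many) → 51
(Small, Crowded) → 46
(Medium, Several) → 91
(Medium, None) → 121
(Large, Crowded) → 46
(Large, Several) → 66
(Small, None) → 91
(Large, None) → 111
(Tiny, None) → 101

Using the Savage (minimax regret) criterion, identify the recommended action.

Column bests: None=121, Few=151, Several=141, Many=151, Crowded=106.
Tiny regrets: 20, 0, 30, 5, 5 → max 30
Small regrets: 30, 105, 0, 55, 60 → max 105
Medium regrets: 0, 80, 50, 100, 0 → max 100
Large regrets: 10, 90, 75, 0, 60 → max 90
Smallest max regret = 30 → Tiny.

Tiny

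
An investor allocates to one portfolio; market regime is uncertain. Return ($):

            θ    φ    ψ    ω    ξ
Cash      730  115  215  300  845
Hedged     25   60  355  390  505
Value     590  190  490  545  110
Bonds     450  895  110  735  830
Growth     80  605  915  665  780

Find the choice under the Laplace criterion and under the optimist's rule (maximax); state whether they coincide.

Row averages: Cash=441, Hedged=267, Value=385, Bonds=604, Growth=609
Highest average = 609 → Growth.
Row maxima: Cash=845, Hedged=505, Value=590, Bonds=895, Growth=915
Best best-case = 915 → Growth.

laplace → Growth; maximax → Growth (agree)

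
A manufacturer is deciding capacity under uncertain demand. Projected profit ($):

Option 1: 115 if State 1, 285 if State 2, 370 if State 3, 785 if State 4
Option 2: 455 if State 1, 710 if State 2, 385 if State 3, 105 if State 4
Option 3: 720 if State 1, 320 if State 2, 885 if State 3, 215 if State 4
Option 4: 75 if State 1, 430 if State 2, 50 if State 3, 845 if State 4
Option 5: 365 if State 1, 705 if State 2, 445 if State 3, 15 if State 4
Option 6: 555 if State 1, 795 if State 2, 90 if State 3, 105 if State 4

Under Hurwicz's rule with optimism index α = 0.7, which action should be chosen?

Option 1: 0.7·785 + 0.3·115 = 584
Option 2: 0.7·710 + 0.3·105 = 528.5
Option 3: 0.7·885 + 0.3·215 = 684
Option 4: 0.7·845 + 0.3·50 = 606.5
Option 5: 0.7·705 + 0.3·15 = 498
Option 6: 0.7·795 + 0.3·90 = 583.5
Highest Hurwicz score = 684 → Option 3.

Option 3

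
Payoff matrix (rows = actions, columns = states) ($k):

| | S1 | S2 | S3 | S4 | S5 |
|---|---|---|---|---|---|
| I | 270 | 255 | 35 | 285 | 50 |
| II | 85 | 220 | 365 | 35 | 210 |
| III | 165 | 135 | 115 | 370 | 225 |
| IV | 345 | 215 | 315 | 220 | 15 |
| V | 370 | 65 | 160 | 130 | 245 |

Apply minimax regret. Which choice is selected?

IV

Column bests: S1=370, S2=255, S3=365, S4=370, S5=245.
I regrets: 100, 0, 330, 85, 195 → max 330
II regrets: 285, 35, 0, 335, 35 → max 335
III regrets: 205, 120, 250, 0, 20 → max 250
IV regrets: 25, 40, 50, 150, 230 → max 230
V regrets: 0, 190, 205, 240, 0 → max 240
Smallest max regret = 230 → IV.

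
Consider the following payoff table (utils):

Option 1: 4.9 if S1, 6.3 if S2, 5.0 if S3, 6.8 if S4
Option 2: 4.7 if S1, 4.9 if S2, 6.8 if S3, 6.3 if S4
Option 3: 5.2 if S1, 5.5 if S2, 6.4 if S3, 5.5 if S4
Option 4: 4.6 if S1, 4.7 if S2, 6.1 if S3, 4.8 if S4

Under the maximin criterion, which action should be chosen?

Row minima: Option 1=4.9, Option 2=4.7, Option 3=5.2, Option 4=4.6
Best worst-case = 5.2 → Option 3.

Option 3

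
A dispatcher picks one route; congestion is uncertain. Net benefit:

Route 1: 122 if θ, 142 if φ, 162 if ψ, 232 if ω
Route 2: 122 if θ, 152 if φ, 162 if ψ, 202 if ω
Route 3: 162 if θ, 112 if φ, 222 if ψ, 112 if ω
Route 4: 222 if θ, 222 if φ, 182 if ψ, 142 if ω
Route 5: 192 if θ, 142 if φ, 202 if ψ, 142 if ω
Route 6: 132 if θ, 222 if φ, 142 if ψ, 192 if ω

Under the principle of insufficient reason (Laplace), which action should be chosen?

Row averages: Route 1=164.5, Route 2=159.5, Route 3=152, Route 4=192, Route 5=169.5, Route 6=172
Highest average = 192 → Route 4.

Route 4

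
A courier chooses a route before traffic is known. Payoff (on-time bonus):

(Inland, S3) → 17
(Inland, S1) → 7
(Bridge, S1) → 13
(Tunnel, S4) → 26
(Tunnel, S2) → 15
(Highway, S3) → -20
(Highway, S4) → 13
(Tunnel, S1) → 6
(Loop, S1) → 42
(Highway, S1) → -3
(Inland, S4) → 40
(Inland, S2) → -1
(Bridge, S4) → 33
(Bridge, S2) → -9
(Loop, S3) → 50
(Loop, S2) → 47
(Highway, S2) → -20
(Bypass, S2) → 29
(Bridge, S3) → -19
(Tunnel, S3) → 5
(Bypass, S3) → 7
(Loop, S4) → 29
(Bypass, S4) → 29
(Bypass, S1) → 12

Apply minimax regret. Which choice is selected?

Loop

Column bests: S1=42, S2=47, S3=50, S4=40.
Highway regrets: 45, 67, 70, 27 → max 70
Bypass regrets: 30, 18, 43, 11 → max 43
Bridge regrets: 29, 56, 69, 7 → max 69
Tunnel regrets: 36, 32, 45, 14 → max 45
Inland regrets: 35, 48, 33, 0 → max 48
Loop regrets: 0, 0, 0, 11 → max 11
Smallest max regret = 11 → Loop.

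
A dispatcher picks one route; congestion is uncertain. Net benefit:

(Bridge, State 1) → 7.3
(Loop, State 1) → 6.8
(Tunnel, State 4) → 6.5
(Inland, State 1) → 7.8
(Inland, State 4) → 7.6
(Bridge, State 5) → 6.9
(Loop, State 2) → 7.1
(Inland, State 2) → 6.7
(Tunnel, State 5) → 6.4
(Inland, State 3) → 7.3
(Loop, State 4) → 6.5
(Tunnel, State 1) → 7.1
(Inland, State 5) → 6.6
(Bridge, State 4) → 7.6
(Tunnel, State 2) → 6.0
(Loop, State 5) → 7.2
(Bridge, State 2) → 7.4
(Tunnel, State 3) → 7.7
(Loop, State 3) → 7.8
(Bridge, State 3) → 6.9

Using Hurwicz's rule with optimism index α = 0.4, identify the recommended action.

Tunnel: 0.4·7.7 + 0.6·6.0 = 6.68
Inland: 0.4·7.8 + 0.6·6.6 = 7.08
Loop: 0.4·7.8 + 0.6·6.5 = 7.02
Bridge: 0.4·7.6 + 0.6·6.9 = 7.18
Highest Hurwicz score = 7.18 → Bridge.

Bridge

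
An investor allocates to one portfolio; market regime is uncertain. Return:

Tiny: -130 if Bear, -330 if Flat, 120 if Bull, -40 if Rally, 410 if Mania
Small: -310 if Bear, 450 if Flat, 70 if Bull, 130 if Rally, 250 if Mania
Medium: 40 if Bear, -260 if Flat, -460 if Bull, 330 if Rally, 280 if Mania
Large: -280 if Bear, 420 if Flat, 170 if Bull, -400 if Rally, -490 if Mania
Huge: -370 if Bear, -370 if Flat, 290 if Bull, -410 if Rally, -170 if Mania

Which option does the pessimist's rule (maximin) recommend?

Row minima: Tiny=-330, Small=-310, Medium=-460, Large=-490, Huge=-410
Best worst-case = -310 → Small.

Small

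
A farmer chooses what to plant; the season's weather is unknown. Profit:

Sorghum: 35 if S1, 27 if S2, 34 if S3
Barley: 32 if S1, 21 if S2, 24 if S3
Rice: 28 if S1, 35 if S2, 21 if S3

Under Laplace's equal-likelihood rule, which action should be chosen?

Row averages: Sorghum=32, Barley=77/3, Rice=28
Highest average = 32 → Sorghum.

Sorghum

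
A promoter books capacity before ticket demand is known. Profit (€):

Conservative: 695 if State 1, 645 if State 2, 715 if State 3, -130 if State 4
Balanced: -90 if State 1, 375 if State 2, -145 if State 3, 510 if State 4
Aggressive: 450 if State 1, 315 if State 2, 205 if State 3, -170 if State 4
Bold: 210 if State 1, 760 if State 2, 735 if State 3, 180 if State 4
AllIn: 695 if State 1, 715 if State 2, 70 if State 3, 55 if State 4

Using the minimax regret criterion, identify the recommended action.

Column bests: State 1=695, State 2=760, State 3=735, State 4=510.
Conservative regrets: 0, 115, 20, 640 → max 640
Balanced regrets: 785, 385, 880, 0 → max 880
Aggressive regrets: 245, 445, 530, 680 → max 680
Bold regrets: 485, 0, 0, 330 → max 485
AllIn regrets: 0, 45, 665, 455 → max 665
Smallest max regret = 485 → Bold.

Bold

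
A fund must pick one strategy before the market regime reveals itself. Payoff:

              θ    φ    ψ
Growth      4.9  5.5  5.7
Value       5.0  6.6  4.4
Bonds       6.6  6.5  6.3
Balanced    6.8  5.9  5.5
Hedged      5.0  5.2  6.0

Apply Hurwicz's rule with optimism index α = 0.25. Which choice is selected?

Bonds

Growth: 0.25·5.7 + 0.75·4.9 = 5.1
Value: 0.25·6.6 + 0.75·4.4 = 4.95
Bonds: 0.25·6.6 + 0.75·6.3 = 6.375
Balanced: 0.25·6.8 + 0.75·5.5 = 5.825
Hedged: 0.25·6.0 + 0.75·5.0 = 5.25
Highest Hurwicz score = 6.375 → Bonds.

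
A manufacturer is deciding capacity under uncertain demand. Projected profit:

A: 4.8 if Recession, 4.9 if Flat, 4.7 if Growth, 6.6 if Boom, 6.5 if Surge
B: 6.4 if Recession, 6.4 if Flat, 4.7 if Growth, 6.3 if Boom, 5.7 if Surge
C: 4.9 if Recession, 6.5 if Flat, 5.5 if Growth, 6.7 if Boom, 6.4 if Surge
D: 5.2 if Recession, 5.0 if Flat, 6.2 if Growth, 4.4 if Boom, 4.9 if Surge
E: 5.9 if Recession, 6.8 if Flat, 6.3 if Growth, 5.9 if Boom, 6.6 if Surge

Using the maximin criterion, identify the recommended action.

Row minima: A=4.7, B=4.7, C=4.9, D=4.4, E=5.9
Best worst-case = 5.9 → E.

E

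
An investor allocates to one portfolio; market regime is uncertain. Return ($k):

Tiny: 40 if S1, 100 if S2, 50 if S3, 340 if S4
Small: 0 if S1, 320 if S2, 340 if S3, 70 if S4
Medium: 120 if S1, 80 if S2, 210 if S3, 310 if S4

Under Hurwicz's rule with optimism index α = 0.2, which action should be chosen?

Medium

Tiny: 0.2·340 + 0.8·40 = 100
Small: 0.2·340 + 0.8·0 = 68
Medium: 0.2·310 + 0.8·80 = 126
Highest Hurwicz score = 126 → Medium.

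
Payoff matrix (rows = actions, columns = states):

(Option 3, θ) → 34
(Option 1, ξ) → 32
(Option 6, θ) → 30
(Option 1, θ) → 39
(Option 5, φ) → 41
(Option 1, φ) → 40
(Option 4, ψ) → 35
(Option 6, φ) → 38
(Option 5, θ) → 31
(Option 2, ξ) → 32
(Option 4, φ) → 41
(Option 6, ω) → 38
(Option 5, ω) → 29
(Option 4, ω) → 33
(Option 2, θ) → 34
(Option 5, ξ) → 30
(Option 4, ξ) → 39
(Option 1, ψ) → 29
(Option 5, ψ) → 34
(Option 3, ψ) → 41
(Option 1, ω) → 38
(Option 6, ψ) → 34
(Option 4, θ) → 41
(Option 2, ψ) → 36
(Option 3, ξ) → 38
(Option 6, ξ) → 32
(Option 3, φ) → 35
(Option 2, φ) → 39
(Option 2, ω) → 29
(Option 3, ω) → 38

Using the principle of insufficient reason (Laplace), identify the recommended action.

Option 4

Row averages: Option 1=35.6, Option 2=34, Option 3=37.2, Option 4=37.8, Option 5=33, Option 6=34.4
Highest average = 37.8 → Option 4.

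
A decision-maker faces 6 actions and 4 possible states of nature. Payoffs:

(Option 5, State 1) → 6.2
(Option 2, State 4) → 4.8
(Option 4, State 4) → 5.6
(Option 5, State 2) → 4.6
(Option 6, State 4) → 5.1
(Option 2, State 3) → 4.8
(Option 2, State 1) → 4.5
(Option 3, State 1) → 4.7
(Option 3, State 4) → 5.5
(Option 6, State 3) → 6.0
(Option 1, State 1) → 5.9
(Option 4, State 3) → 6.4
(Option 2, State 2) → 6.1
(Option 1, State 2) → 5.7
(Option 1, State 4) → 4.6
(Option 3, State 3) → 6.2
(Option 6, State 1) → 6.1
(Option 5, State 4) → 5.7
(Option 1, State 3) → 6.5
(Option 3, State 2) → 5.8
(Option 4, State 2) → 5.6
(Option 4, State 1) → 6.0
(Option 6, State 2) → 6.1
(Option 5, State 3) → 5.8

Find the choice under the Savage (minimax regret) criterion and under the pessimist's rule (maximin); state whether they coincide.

Column bests: State 1=6.2, State 2=6.1, State 3=6.5, State 4=5.7.
Option 1 regrets: 0.3, 0.4, 0.0, 1.1 → max 1.1
Option 2 regrets: 1.7, 0.0, 1.7, 0.9 → max 1.7
Option 3 regrets: 1.5, 0.3, 0.3, 0.2 → max 1.5
Option 4 regrets: 0.2, 0.5, 0.1, 0.1 → max 0.5
Option 5 regrets: 0.0, 1.5, 0.7, 0.0 → max 1.5
Option 6 regrets: 0.1, 0.0, 0.5, 0.6 → max 0.6
Smallest max regret = 0.5 → Option 4.
Row minima: Option 1=4.6, Option 2=4.5, Option 3=4.7, Option 4=5.6, Option 5=4.6, Option 6=5.1
Best worst-case = 5.6 → Option 4.

minimax regret → Option 4; maximin → Option 4 (agree)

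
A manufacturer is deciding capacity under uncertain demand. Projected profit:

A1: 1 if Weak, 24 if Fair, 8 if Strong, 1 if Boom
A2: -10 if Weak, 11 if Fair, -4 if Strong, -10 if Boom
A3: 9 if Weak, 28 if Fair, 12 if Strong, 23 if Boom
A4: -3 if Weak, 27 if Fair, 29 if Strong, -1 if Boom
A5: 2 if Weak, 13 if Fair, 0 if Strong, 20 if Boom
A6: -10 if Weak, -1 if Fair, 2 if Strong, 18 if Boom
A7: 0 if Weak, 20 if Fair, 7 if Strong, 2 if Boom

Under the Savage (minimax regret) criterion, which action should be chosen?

A3

Column bests: Weak=9, Fair=28, Strong=29, Boom=23.
A1 regrets: 8, 4, 21, 22 → max 22
A2 regrets: 19, 17, 33, 33 → max 33
A3 regrets: 0, 0, 17, 0 → max 17
A4 regrets: 12, 1, 0, 24 → max 24
A5 regrets: 7, 15, 29, 3 → max 29
A6 regrets: 19, 29, 27, 5 → max 29
A7 regrets: 9, 8, 22, 21 → max 22
Smallest max regret = 17 → A3.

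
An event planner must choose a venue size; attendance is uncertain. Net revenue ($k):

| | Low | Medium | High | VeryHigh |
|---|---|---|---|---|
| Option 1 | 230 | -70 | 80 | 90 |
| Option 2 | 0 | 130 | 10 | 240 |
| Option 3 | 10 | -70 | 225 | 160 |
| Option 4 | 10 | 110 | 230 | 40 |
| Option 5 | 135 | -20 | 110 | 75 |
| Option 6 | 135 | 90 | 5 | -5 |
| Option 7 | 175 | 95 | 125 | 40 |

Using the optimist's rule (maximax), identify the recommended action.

Row maxima: Option 1=230, Option 2=240, Option 3=225, Option 4=230, Option 5=135, Option 6=135, Option 7=175
Best best-case = 240 → Option 2.

Option 2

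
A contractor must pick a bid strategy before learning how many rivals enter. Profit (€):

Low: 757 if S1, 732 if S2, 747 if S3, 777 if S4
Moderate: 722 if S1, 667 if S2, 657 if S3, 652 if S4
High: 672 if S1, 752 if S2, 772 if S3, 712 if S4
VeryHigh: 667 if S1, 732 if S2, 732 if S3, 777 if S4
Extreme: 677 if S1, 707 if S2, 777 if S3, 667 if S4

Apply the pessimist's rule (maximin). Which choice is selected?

Low

Row minima: Low=732, Moderate=652, High=672, VeryHigh=667, Extreme=667
Best worst-case = 732 → Low.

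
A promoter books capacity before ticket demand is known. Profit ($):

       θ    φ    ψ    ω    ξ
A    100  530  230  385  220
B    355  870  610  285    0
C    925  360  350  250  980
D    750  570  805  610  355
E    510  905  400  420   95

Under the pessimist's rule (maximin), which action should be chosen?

D

Row minima: A=100, B=0, C=250, D=355, E=95
Best worst-case = 355 → D.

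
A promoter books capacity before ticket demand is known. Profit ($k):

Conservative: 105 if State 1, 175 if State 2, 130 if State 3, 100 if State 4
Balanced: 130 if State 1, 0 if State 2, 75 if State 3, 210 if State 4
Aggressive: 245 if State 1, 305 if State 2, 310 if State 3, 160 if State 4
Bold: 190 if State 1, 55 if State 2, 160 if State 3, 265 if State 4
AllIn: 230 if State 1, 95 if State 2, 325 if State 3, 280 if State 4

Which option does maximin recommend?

Aggressive

Row minima: Conservative=100, Balanced=0, Aggressive=160, Bold=55, AllIn=95
Best worst-case = 160 → Aggressive.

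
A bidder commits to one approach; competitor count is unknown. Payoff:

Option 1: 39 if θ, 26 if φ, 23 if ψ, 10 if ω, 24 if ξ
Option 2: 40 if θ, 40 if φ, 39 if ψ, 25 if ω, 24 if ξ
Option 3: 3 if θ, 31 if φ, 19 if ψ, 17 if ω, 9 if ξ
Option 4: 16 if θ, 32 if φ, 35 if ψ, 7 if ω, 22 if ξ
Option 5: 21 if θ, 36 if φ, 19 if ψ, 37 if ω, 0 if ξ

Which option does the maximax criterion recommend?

Option 2

Row maxima: Option 1=39, Option 2=40, Option 3=31, Option 4=35, Option 5=37
Best best-case = 40 → Option 2.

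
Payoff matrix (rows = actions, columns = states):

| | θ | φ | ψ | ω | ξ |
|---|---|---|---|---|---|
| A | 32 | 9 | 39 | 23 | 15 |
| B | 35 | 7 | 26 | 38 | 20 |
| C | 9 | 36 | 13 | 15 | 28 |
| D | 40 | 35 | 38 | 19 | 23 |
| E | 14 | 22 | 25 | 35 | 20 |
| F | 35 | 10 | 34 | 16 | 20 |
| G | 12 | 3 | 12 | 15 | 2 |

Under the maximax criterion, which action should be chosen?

Row maxima: A=39, B=38, C=36, D=40, E=35, F=35, G=15
Best best-case = 40 → D.

D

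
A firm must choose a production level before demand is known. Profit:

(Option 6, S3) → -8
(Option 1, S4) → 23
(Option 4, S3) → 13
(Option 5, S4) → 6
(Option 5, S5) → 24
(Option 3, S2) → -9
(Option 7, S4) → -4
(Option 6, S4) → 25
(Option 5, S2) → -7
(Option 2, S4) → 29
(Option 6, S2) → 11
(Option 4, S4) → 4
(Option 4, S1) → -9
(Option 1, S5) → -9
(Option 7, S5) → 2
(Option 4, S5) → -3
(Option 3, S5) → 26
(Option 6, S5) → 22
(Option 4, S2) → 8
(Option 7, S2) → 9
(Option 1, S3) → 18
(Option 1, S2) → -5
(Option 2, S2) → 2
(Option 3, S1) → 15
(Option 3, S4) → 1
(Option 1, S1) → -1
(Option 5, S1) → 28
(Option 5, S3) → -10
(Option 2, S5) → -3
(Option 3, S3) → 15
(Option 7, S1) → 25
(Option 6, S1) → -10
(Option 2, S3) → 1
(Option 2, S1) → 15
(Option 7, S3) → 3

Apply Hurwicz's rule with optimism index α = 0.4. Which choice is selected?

Option 1: 0.4·23 + 0.6·(-9) = 3.8
Option 2: 0.4·29 + 0.6·(-3) = 9.8
Option 3: 0.4·26 + 0.6·(-9) = 5
Option 4: 0.4·13 + 0.6·(-9) = -0.2
Option 5: 0.4·28 + 0.6·(-10) = 5.2
Option 6: 0.4·25 + 0.6·(-10) = 4
Option 7: 0.4·25 + 0.6·(-4) = 7.6
Highest Hurwicz score = 9.8 → Option 2.

Option 2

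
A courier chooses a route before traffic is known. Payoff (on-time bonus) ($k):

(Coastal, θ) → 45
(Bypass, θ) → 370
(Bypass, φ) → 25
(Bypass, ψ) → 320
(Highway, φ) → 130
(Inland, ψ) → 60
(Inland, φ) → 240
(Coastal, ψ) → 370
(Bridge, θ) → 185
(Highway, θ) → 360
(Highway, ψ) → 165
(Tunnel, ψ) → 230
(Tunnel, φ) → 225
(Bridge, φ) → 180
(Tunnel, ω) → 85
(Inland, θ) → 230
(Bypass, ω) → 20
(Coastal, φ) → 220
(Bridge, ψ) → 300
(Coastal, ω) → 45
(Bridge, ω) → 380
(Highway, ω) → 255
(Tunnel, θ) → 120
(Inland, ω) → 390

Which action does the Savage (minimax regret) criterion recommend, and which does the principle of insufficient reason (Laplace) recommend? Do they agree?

minimax regret → Bridge; laplace → Bridge (agree)

Column bests: θ=370, φ=240, ψ=370, ω=390.
Bypass regrets: 0, 215, 50, 370 → max 370
Inland regrets: 140, 0, 310, 0 → max 310
Highway regrets: 10, 110, 205, 135 → max 205
Bridge regrets: 185, 60, 70, 10 → max 185
Coastal regrets: 325, 20, 0, 345 → max 345
Tunnel regrets: 250, 15, 140, 305 → max 305
Smallest max regret = 185 → Bridge.
Row averages: Bypass=183.75, Inland=230, Highway=227.5, Bridge=261.25, Coastal=170, Tunnel=165
Highest average = 261.25 → Bridge.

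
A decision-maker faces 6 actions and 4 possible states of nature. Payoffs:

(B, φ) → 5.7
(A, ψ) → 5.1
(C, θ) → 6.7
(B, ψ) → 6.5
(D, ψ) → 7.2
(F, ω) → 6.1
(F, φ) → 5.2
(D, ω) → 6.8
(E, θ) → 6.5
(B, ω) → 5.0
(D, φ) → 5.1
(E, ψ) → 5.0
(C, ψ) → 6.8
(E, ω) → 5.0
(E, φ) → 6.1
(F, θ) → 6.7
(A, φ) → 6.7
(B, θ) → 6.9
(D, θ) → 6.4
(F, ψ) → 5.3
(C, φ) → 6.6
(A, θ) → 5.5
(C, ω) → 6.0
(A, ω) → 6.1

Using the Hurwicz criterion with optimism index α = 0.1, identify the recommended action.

C

A: 0.1·6.7 + 0.9·5.1 = 5.26
B: 0.1·6.9 + 0.9·5.0 = 5.19
C: 0.1·6.8 + 0.9·6.0 = 6.08
D: 0.1·7.2 + 0.9·5.1 = 5.31
E: 0.1·6.5 + 0.9·5.0 = 5.15
F: 0.1·6.7 + 0.9·5.2 = 5.35
Highest Hurwicz score = 6.08 → C.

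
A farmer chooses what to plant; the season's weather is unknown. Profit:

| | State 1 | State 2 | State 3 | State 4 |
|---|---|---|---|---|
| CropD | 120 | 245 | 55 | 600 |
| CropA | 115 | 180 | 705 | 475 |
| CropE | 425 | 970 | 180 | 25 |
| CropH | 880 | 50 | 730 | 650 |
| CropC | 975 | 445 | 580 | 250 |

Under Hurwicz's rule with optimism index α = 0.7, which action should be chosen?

CropC

CropD: 0.7·600 + 0.3·55 = 436.5
CropA: 0.7·705 + 0.3·115 = 528
CropE: 0.7·970 + 0.3·25 = 686.5
CropH: 0.7·880 + 0.3·50 = 631
CropC: 0.7·975 + 0.3·250 = 757.5
Highest Hurwicz score = 757.5 → CropC.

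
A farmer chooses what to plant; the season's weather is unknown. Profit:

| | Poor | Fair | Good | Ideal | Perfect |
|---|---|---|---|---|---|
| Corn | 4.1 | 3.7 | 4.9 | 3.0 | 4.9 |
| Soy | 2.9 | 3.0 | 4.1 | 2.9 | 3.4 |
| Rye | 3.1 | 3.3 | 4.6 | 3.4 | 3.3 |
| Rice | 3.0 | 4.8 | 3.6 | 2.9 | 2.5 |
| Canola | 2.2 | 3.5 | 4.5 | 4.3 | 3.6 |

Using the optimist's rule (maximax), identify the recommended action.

Corn

Row maxima: Corn=4.9, Soy=4.1, Rye=4.6, Rice=4.8, Canola=4.5
Best best-case = 4.9 → Corn.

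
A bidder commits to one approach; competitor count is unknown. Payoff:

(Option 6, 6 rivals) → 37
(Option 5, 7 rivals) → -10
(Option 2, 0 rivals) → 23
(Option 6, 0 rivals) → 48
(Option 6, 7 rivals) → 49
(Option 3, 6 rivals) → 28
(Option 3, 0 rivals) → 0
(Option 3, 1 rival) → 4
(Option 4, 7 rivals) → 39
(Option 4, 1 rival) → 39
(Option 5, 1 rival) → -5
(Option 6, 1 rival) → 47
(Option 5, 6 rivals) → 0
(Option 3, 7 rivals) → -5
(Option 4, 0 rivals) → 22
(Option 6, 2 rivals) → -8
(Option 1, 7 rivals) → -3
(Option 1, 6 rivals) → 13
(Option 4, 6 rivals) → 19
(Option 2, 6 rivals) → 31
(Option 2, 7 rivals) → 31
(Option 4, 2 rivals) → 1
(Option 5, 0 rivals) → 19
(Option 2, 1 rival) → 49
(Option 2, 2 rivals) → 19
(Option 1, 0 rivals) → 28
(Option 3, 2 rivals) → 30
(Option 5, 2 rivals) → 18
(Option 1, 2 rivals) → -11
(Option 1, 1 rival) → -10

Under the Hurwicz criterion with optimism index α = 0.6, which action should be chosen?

Option 2

Option 1: 0.6·28 + 0.4·(-11) = 12.4
Option 2: 0.6·49 + 0.4·19 = 37
Option 3: 0.6·30 + 0.4·(-5) = 16
Option 4: 0.6·39 + 0.4·1 = 23.8
Option 5: 0.6·19 + 0.4·(-10) = 7.4
Option 6: 0.6·49 + 0.4·(-8) = 26.2
Highest Hurwicz score = 37 → Option 2.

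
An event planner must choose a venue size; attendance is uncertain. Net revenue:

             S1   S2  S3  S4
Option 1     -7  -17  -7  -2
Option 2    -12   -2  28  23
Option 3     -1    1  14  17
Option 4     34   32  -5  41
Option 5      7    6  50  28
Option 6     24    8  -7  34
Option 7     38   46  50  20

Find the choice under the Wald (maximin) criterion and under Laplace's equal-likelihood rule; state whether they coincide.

Row minima: Option 1=-17, Option 2=-12, Option 3=-1, Option 4=-5, Option 5=6, Option 6=-7, Option 7=20
Best worst-case = 20 → Option 7.
Row averages: Option 1=-8.25, Option 2=9.25, Option 3=7.75, Option 4=25.5, Option 5=22.75, Option 6=14.75, Option 7=38.5
Highest average = 38.5 → Option 7.

maximin → Option 7; laplace → Option 7 (agree)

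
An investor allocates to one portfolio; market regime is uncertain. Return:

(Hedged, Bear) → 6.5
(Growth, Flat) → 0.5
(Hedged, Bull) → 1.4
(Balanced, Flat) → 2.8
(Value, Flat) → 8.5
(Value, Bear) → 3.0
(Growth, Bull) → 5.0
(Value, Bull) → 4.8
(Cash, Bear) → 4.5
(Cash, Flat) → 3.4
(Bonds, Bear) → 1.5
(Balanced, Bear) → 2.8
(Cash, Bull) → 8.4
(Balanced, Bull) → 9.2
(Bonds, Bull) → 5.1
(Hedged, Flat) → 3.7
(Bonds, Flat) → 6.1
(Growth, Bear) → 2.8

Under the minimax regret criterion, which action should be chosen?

Column bests: Bear=6.5, Flat=8.5, Bull=9.2.
Balanced regrets: 3.7, 5.7, 0.0 → max 5.7
Value regrets: 3.5, 0.0, 4.4 → max 4.4
Cash regrets: 2.0, 5.1, 0.8 → max 5.1
Bonds regrets: 5.0, 2.4, 4.1 → max 5.0
Growth regrets: 3.7, 8.0, 4.2 → max 8.0
Hedged regrets: 0.0, 4.8, 7.8 → max 7.8
Smallest max regret = 4.4 → Value.

Value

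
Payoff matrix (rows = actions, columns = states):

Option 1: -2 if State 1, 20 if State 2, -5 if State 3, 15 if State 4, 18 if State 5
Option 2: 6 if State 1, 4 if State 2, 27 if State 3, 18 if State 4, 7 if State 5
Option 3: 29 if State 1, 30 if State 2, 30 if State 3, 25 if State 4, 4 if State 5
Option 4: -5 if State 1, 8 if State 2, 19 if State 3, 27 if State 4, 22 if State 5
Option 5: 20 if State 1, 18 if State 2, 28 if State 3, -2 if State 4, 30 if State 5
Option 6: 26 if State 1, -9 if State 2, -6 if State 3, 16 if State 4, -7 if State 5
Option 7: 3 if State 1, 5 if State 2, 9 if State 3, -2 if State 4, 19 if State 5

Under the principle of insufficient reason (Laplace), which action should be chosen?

Row averages: Option 1=9.2, Option 2=12.4, Option 3=23.6, Option 4=14.2, Option 5=18.8, Option 6=4, Option 7=6.8
Highest average = 23.6 → Option 3.

Option 3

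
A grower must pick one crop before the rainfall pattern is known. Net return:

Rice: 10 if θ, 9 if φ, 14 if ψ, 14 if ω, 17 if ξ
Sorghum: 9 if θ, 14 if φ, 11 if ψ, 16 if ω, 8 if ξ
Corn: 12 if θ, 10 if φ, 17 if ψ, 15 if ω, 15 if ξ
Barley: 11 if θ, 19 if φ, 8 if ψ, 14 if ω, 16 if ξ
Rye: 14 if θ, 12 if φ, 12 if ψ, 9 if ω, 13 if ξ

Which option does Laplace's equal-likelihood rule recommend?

Row averages: Rice=12.8, Sorghum=11.6, Corn=13.8, Barley=13.6, Rye=12
Highest average = 13.8 → Corn.

Corn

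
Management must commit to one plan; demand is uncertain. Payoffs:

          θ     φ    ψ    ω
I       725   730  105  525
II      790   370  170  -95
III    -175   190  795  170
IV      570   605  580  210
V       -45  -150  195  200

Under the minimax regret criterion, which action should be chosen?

Column bests: θ=790, φ=730, ψ=795, ω=525.
I regrets: 65, 0, 690, 0 → max 690
II regrets: 0, 360, 625, 620 → max 625
III regrets: 965, 540, 0, 355 → max 965
IV regrets: 220, 125, 215, 315 → max 315
V regrets: 835, 880, 600, 325 → max 880
Smallest max regret = 315 → IV.

IV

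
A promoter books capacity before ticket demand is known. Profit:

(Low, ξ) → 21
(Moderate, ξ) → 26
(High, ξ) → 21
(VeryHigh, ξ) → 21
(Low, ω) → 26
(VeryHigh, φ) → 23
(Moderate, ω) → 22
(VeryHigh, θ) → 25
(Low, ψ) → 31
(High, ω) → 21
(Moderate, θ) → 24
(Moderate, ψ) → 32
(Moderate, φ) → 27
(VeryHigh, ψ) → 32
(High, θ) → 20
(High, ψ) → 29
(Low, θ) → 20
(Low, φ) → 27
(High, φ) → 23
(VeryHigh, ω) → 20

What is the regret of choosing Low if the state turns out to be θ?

Best payoff under θ is 25.
Regret = 25 − 20 = 5.

5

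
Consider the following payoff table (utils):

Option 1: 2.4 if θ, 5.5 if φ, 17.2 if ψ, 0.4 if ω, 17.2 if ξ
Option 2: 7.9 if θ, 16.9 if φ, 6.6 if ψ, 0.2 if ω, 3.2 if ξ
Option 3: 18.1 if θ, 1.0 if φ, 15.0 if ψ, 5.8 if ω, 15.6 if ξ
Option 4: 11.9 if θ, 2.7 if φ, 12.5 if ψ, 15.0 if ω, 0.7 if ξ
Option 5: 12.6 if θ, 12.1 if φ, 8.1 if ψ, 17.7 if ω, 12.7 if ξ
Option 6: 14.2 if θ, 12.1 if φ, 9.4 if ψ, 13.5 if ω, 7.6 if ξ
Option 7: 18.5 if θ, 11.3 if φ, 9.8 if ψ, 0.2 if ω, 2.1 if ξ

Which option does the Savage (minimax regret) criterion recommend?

Column bests: θ=18.5, φ=16.9, ψ=17.2, ω=17.7, ξ=17.2.
Option 1 regrets: 16.1, 11.4, 0.0, 17.3, 0.0 → max 17.3
Option 2 regrets: 10.6, 0.0, 10.6, 17.5, 14.0 → max 17.5
Option 3 regrets: 0.4, 15.9, 2.2, 11.9, 1.6 → max 15.9
Option 4 regrets: 6.6, 14.2, 4.7, 2.7, 16.5 → max 16.5
Option 5 regrets: 5.9, 4.8, 9.1, 0.0, 4.5 → max 9.1
Option 6 regrets: 4.3, 4.8, 7.8, 4.2, 9.6 → max 9.6
Option 7 regrets: 0.0, 5.6, 7.4, 17.5, 15.1 → max 17.5
Smallest max regret = 9.1 → Option 5.

Option 5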